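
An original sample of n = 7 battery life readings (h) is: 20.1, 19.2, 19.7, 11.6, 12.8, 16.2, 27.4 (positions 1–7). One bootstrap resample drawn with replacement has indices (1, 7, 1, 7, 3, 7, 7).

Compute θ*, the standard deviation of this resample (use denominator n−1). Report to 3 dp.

θ* = 3.976

Resample values: 20.1, 27.4, 20.1, 27.4, 19.7, 27.4, 27.4.
Mean = 24.2143; sum of squared deviations = 94.8286
s² = 94.8286 / 6 = 15.8048
s = √15.8048 = 3.976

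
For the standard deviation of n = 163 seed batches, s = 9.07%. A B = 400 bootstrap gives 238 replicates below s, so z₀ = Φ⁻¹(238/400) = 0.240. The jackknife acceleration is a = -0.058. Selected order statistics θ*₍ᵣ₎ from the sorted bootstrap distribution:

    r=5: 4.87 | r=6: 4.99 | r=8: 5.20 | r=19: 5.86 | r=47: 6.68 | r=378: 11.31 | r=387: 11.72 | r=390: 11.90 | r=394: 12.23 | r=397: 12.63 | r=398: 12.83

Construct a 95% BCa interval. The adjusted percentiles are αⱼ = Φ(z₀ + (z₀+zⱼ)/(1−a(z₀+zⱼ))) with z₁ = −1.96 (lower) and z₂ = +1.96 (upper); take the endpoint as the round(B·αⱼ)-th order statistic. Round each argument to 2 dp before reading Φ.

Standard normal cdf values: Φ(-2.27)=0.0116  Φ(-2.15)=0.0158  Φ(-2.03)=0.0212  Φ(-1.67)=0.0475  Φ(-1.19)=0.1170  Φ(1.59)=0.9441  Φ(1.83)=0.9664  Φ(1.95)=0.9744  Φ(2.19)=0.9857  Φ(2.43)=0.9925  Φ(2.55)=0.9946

Lower: z₀ + z₁ = 0.240 + (-1.960) = -1.720; 1 − a(z₀+z₁) = 1 − (-0.058)(-1.720) = 0.9002; argument = 0.240 + (-1.720)/0.9002 = -1.6706 → -1.67.
α₁ = Φ(-1.67) = 0.0475; rank = round(400 × 0.0475) = 19; θ*₍19₎ = 5.86.
Upper: z₀ + z₂ = 2.200; 1 − a(z₀+z₂) = 1.1276; argument = 2.1910 → 2.19; α₂ = 0.9857; rank = 394; θ*₍394₎ = 12.23.

(5.86, 12.23)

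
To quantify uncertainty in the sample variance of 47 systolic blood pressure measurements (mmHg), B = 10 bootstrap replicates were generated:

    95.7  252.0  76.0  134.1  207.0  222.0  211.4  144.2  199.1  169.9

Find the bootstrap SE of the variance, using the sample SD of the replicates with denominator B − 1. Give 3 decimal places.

Bootstrap SE is the standard deviation of the 10 replicate variances.
Mean of replicates: (95.7 + 252.0 + 76.0 + 134.1 + 207.0 + 222.0 + 211.4 + 144.2 + 199.1 + 169.9) / 10 = 1711.4000 / 10 = 171.1400
Sum of squared deviations: (−75.4400)² + (+80.8600)² + (−95.1400)² + (−37.0400)² + (+35.8600)² + (+50.8600)² + (+40.2600)² + (−26.9400)² + (+27.9600)² + (−1.2400)² = 29655.7240
Variance = 29655.7240 / 9 = 3295.0804
SE* = √3295.0804

SE* = 57.403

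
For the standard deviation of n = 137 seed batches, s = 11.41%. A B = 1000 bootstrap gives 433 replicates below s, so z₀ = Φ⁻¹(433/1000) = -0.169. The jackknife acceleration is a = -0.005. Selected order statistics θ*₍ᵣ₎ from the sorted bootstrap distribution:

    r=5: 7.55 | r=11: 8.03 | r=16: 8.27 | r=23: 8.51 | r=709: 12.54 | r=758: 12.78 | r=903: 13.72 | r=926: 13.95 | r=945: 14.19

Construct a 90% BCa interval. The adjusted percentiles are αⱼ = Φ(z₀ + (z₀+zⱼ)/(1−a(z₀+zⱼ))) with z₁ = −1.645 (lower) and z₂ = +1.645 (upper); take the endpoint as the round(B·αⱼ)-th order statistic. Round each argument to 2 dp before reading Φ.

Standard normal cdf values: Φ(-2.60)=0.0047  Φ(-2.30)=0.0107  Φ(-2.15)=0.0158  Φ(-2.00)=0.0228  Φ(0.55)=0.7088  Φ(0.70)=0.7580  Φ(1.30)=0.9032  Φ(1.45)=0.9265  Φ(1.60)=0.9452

Lower: z₀ + z₁ = -0.169 + (-1.645) = -1.814; 1 − a(z₀+z₁) = 1 − (-0.005)(-1.814) = 0.9909; argument = -0.169 + (-1.814)/0.9909 = -1.9996 → -2.00.
α₁ = Φ(-2.00) = 0.0228; rank = round(1000 × 0.0228) = 23; θ*₍23₎ = 8.51.
Upper: z₀ + z₂ = 1.476; 1 − a(z₀+z₂) = 1.0074; argument = 1.2962 → 1.30; α₂ = 0.9032; rank = 903; θ*₍903₎ = 13.72.

(8.51, 13.72)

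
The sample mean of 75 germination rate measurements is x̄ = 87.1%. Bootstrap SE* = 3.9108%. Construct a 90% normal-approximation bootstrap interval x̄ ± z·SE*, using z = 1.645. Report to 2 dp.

(80.67, 93.53)

Margin = 1.645 × 3.9108 = 6.433
Interval: 87.1 ± 6.433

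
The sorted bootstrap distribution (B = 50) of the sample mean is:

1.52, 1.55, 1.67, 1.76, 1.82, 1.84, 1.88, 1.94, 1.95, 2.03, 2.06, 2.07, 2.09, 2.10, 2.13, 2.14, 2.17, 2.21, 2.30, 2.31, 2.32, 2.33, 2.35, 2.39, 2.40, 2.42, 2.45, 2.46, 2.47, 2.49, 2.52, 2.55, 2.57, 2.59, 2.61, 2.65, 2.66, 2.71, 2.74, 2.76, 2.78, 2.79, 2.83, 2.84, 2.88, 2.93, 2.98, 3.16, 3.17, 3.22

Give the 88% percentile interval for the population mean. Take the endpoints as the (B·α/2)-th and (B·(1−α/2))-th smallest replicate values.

(1.67, 2.98)

α = 0.12; lower rank = 50 × 0.060 = 3; upper rank = 50 × 0.940 = 47.
The 3rd smallest replicate is 1.67; the 47th is 2.98.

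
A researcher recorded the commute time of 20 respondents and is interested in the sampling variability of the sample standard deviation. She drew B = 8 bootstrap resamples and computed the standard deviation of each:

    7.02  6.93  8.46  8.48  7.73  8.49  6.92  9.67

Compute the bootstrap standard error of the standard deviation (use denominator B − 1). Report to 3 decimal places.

Bootstrap SE is the standard deviation of the 8 replicate standard deviations.
Mean of replicates: (7.02 + 6.93 + 8.46 + 8.48 + 7.73 + 8.49 + 6.92 + 9.67) / 8 = 63.7000 / 8 = 7.9625
Sum of squared deviations: (−0.9425)² + (−1.0325)² + (+0.4975)² + (+0.5175)² + (−0.2325)² + (+0.5275)² + (−1.0425)² + (+1.7075)² = 6.8044
Variance = 6.8044 / 7 = 0.9721
SE* = √0.9721

SE* = 0.986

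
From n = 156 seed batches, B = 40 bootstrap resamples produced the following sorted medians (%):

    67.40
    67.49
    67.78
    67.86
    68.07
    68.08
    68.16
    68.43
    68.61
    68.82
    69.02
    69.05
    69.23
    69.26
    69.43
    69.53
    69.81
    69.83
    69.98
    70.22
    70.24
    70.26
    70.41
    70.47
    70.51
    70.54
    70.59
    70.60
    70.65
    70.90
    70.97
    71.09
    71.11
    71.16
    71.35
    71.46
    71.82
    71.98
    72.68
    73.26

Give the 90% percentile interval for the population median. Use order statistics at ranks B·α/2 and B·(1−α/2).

(67.49, 71.98)

α = 0.10; lower rank = 40 × 0.050 = 2; upper rank = 40 × 0.950 = 38.
The 2nd smallest replicate is 67.49; the 38th is 71.98.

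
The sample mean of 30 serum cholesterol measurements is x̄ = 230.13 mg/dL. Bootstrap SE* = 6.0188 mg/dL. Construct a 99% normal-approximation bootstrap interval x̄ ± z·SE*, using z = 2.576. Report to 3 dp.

(214.626, 245.634)

Margin = 2.576 × 6.0188 = 15.5044
Interval: 230.13 ± 15.5044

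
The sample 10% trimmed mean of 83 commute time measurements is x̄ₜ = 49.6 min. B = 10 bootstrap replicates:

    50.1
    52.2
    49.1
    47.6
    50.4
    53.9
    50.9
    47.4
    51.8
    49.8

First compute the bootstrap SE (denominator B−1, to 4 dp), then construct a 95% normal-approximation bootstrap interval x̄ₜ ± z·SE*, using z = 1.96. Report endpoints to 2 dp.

(45.65, 53.55)

Mean of replicates = 50.3200; sum of squared deviations = 36.6160; SE* = √(36.6160/9) = 2.0170
Margin = 1.96 × 2.0170 = 3.953
Interval: 49.6 ± 3.953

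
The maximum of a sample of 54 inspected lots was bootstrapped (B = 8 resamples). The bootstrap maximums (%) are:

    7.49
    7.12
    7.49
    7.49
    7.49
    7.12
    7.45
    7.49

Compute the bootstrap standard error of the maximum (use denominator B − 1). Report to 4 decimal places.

SE* = 0.1688

Bootstrap SE is the standard deviation of the 8 replicate maximums.
Mean of replicates: (7.49 + 7.12 + 7.49 + 7.49 + 7.49 + 7.12 + 7.45 + 7.49) / 8 = 59.14000 / 8 = 7.39250
Sum of squared deviations: (+0.09750)² + (−0.27250)² + (+0.09750)² + (+0.09750)² + (+0.09750)² + (−0.27250)² + (+0.05750)² + (+0.09750)² = 0.19935
Variance = 0.19935 / 7 = 0.02848
SE* = √0.02848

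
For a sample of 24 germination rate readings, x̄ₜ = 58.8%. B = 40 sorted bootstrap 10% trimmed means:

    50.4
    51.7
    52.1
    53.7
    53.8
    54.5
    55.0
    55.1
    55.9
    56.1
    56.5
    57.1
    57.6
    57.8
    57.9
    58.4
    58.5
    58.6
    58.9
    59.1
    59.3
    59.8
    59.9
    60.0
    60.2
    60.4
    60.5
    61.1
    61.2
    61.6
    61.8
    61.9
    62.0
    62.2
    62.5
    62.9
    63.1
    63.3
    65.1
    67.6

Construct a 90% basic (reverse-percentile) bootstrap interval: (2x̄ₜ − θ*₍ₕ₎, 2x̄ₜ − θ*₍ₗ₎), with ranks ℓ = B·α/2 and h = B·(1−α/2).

Percentile endpoints at ranks 2 and 38: θ*₍2₎ = 51.7, θ*₍38₎ = 63.3.
Basic interval reflects these around x̄ₜ:
  lower = 2 × 58.8 − 63.3 = 54.3
  upper = 2 × 58.8 − 51.7 = 65.9

(54.3, 65.9)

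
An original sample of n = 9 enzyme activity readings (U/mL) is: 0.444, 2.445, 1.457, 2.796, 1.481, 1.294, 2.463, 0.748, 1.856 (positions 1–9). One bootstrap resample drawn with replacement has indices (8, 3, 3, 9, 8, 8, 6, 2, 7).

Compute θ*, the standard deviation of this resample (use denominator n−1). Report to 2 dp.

Resample values: 0.748, 1.457, 1.457, 1.856, 0.748, 0.748, 1.294, 2.445, 2.463.
Mean = 1.4684; sum of squared deviations = 3.6808
s² = 3.6808 / 8 = 0.4601
s = √0.4601 = 0.68

θ* = 0.68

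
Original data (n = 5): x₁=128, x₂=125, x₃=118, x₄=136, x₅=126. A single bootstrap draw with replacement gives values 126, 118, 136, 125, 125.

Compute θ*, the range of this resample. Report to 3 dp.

Range = 136 − 118 = 18.000

θ* = 18.000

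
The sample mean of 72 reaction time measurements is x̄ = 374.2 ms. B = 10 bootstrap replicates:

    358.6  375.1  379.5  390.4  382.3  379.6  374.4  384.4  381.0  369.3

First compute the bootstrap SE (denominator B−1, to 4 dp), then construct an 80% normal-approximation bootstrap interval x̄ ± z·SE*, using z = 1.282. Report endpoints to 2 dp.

(362.91, 385.49)

Mean of replicates = 377.4600; sum of squared deviations = 697.5240; SE* = √(697.5240/9) = 8.8036
Margin = 1.282 × 8.8036 = 11.286
Interval: 374.2 ± 11.286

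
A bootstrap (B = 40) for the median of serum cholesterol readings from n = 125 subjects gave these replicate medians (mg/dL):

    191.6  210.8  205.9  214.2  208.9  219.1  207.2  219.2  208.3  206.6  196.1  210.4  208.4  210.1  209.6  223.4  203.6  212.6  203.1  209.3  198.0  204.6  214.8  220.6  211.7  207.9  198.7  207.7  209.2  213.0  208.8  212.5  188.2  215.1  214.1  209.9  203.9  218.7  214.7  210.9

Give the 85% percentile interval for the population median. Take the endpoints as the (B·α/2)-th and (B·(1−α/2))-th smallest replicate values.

(196.1, 219.1)

Sorted replicates: 188.2, 191.6, 196.1, 198.0, 198.7, 203.1, 203.6, 203.9, 204.6, 205.9, 206.6, 207.2, 207.7, 207.9, 208.3, 208.4, 208.8, 208.9, 209.2, 209.3, 209.6, 209.9, 210.1, 210.4, 210.8, 210.9, 211.7, 212.5, 212.6, 213.0, 214.1, 214.2, 214.7, 214.8, 215.1, 218.7, 219.1, 219.2, 220.6, 223.4
α = 0.15; lower rank = 40 × 0.075 = 3; upper rank = 40 × 0.925 = 37.
The 3rd smallest replicate is 196.1; the 37th is 219.1.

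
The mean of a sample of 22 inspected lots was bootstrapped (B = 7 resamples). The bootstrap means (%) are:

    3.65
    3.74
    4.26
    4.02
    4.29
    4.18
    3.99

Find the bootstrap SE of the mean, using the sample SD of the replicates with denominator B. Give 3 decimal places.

Bootstrap SE is the standard deviation of the 7 replicate means.
Mean of replicates: (3.65 + 3.74 + 4.26 + 4.02 + 4.29 + 4.18 + 3.99) / 7 = 28.1300 / 7 = 4.0186
Sum of squared deviations: (−0.3686)² + (−0.2786)² + (+0.2414)² + (+0.0014)² + (+0.2714)² + (+0.1614)² + (−0.0286)² = 0.3723
Variance = 0.3723 / 7 = 0.0532
SE* = √0.0532

SE* = 0.231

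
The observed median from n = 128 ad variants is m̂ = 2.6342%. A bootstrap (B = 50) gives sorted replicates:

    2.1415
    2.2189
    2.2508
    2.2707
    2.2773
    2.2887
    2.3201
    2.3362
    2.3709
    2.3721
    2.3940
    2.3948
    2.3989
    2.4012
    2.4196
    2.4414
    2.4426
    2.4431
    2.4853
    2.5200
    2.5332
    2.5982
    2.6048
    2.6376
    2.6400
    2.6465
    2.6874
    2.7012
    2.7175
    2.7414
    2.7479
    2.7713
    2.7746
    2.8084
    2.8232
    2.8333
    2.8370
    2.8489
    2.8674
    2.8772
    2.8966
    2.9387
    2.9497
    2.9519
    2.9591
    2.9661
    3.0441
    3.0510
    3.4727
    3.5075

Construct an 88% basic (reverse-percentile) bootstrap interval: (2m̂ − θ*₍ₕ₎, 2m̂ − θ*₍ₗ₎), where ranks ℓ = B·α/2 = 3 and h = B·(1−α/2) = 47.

Percentile endpoints at ranks 3 and 47: θ*₍3₎ = 2.2508, θ*₍47₎ = 3.0441.
Basic interval reflects these around m̂:
  lower = 2 × 2.6342 − 3.0441 = 2.2243
  upper = 2 × 2.6342 − 2.2508 = 3.0176

(2.2243, 3.0176)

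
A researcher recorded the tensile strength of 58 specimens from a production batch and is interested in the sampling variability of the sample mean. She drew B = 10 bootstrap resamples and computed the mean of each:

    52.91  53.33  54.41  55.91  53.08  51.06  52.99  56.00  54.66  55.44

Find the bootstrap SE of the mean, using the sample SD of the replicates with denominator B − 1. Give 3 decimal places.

SE* = 1.580

Bootstrap SE is the standard deviation of the 10 replicate means.
Mean of replicates: (52.91 + 53.33 + 54.41 + 55.91 + 53.08 + 51.06 + 52.99 + 56.00 + 54.66 + 55.44) / 10 = 539.7900 / 10 = 53.9790
Sum of squared deviations: (−1.0690)² + (−0.6490)² + (+0.4310)² + (+1.9310)² + (−0.8990)² + (−2.9190)² + (−0.9890)² + (+2.0210)² + (+0.6810)² + (+1.4610)² = 22.4681
Variance = 22.4681 / 9 = 2.4965
SE* = √2.4965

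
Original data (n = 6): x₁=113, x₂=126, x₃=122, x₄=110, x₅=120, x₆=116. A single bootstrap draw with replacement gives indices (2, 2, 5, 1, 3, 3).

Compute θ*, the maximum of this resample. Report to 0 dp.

θ* = 126

Resample values: 126, 126, 120, 113, 122, 122.
Maximum = 126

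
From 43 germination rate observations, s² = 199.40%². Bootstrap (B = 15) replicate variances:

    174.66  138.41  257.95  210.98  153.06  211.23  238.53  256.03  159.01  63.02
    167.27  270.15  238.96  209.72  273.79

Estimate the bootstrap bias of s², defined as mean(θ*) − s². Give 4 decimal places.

bias = +2.1180

mean(θ*) = (174.66 + 138.41 + 257.95 + 210.98 + 153.06 + 211.23 + 238.53 + 256.03 + 159.01 + 63.02 + 167.27 + 270.15 + 238.96 + 209.72 + 273.79) / 15 = 201.51800
bias = 201.51800 − 199.40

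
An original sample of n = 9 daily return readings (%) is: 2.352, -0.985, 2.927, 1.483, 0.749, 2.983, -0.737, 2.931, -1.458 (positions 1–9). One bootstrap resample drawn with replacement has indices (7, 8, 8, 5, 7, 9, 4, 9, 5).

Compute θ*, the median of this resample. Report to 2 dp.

Resample values: -0.737, 2.931, 2.931, 0.749, -0.737, -1.458, 1.483, -1.458, 0.749.
Sorted: -1.458, -1.458, -0.737, -0.737, 0.749, 0.749, 1.483, 2.931, 2.931
Median = middle value = 0.75

θ* = 0.75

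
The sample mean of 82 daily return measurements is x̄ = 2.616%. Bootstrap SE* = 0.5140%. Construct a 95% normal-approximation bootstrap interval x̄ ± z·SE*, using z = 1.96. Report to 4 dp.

(1.6086, 3.6234)

Margin = 1.96 × 0.5140 = 1.00744
Interval: 2.616 ± 1.00744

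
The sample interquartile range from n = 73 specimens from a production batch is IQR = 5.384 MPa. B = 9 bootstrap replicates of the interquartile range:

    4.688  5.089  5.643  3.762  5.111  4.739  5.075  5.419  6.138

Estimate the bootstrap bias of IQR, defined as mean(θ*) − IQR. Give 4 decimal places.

bias = −0.3102

mean(θ*) = (4.688 + 5.089 + 5.643 + 3.762 + 5.111 + 4.739 + 5.075 + 5.419 + 6.138) / 9 = 5.07378
bias = 5.07378 − 5.384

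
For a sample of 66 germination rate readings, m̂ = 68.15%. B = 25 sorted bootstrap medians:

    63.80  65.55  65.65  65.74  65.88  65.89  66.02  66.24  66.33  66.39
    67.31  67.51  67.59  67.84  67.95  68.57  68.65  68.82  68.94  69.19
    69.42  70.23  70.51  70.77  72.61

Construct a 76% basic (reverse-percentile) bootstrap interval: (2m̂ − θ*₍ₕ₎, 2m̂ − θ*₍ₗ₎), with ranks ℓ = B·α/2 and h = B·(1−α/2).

Percentile endpoints at ranks 3 and 22: θ*₍3₎ = 65.65, θ*₍22₎ = 70.23.
Basic interval reflects these around m̂:
  lower = 2 × 68.15 − 70.23 = 66.07
  upper = 2 × 68.15 − 65.65 = 70.65

(66.07, 70.65)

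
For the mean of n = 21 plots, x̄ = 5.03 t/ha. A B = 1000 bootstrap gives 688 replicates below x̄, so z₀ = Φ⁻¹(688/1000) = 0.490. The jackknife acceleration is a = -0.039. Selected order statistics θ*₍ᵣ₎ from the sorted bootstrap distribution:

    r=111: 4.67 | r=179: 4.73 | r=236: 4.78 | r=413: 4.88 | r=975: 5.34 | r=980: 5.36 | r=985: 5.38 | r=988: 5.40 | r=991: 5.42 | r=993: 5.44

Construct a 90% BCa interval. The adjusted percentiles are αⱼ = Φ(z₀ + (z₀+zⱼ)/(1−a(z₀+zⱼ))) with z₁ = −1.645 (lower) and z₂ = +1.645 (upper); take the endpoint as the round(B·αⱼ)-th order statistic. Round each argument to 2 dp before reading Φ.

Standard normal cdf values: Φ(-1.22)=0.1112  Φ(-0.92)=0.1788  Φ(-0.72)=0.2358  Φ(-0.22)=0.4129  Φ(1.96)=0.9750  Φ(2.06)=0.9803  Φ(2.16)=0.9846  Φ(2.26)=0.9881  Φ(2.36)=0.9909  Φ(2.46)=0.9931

Lower: z₀ + z₁ = 0.490 + (-1.645) = -1.155; 1 − a(z₀+z₁) = 1 − (-0.039)(-1.155) = 0.9550; argument = 0.490 + (-1.155)/0.9550 = -0.7195 → -0.72.
α₁ = Φ(-0.72) = 0.2358; rank = round(1000 × 0.2358) = 236; θ*₍236₎ = 4.78.
Upper: z₀ + z₂ = 2.135; 1 − a(z₀+z₂) = 1.0833; argument = 2.4609 → 2.46; α₂ = 0.9931; rank = 993; θ*₍993₎ = 5.44.

(4.78, 5.44)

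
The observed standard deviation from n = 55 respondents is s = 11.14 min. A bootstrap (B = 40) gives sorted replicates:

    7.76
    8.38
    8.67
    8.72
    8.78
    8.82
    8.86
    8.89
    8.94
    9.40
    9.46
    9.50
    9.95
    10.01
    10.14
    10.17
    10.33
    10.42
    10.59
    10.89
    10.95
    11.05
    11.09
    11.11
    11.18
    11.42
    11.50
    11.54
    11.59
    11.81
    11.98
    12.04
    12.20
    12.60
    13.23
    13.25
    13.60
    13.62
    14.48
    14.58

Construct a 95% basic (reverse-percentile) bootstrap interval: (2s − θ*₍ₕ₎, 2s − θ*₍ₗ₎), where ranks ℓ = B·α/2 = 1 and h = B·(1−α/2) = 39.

(7.80, 14.52)

Percentile endpoints at ranks 1 and 39: θ*₍1₎ = 7.76, θ*₍39₎ = 14.48.
Basic interval reflects these around s:
  lower = 2 × 11.14 − 14.48 = 7.80
  upper = 2 × 11.14 − 7.76 = 14.52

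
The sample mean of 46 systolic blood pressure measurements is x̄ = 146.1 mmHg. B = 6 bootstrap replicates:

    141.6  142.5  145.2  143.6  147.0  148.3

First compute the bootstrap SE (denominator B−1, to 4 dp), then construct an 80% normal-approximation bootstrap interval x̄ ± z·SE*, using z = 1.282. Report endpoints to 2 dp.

(142.75, 149.45)

Mean of replicates = 144.7000; sum of squared deviations = 34.1600; SE* = √(34.1600/5) = 2.6138
Margin = 1.282 × 2.6138 = 3.351
Interval: 146.1 ± 3.351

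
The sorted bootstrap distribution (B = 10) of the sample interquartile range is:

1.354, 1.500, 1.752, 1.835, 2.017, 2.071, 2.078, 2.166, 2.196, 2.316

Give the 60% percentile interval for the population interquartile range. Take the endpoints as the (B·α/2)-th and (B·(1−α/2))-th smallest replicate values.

(1.500, 2.166)

α = 0.40; lower rank = 10 × 0.200 = 2; upper rank = 10 × 0.800 = 8.
The 2nd smallest replicate is 1.500; the 8th is 2.166.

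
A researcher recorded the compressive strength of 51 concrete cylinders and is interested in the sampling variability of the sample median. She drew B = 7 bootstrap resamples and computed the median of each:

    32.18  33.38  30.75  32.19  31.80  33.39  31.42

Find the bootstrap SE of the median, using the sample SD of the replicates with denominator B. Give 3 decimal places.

SE* = 0.900

Bootstrap SE is the standard deviation of the 7 replicate medians.
Mean of replicates: (32.18 + 33.38 + 30.75 + 32.19 + 31.80 + 33.39 + 31.42) / 7 = 225.1100 / 7 = 32.1586
Sum of squared deviations: (+0.0214)² + (+1.2214)² + (−1.4086)² + (+0.0314)² + (−0.3586)² + (+1.2314)² + (−0.7386)² = 5.6679
Variance = 5.6679 / 7 = 0.8097
SE* = √0.8097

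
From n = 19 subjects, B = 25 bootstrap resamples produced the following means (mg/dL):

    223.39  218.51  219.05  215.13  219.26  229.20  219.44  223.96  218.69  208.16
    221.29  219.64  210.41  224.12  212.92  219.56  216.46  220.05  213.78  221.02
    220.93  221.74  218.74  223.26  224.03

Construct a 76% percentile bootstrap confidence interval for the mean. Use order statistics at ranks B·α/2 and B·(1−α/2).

(212.92, 223.96)

Sorted replicates: 208.16, 210.41, 212.92, 213.78, 215.13, 216.46, 218.51, 218.69, 218.74, 219.05, 219.26, 219.44, 219.56, 219.64, 220.05, 220.93, 221.02, 221.29, 221.74, 223.26, 223.39, 223.96, 224.03, 224.12, 229.20
α = 0.24; lower rank = 25 × 0.120 = 3; upper rank = 25 × 0.880 = 22.
The 3rd smallest replicate is 212.92; the 22nd is 223.96.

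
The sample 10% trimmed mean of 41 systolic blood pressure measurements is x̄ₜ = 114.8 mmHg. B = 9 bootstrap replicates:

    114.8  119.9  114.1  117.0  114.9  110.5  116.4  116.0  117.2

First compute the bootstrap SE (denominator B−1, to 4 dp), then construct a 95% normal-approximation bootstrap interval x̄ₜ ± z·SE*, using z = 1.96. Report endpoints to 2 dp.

(109.75, 119.85)

Mean of replicates = 115.6444; sum of squared deviations = 53.1822; SE* = √(53.1822/8) = 2.5783
Margin = 1.96 × 2.5783 = 5.053
Interval: 114.8 ± 5.053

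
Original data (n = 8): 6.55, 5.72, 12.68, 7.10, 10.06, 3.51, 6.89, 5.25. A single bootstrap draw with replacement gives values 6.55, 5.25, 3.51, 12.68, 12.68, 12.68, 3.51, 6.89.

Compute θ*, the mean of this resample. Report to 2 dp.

Mean = (6.55 + 5.25 + 3.51 + 12.68 + 12.68 + 12.68 + 3.51 + 6.89) / 8 = 63.750 / 8 = 7.97

θ* = 7.97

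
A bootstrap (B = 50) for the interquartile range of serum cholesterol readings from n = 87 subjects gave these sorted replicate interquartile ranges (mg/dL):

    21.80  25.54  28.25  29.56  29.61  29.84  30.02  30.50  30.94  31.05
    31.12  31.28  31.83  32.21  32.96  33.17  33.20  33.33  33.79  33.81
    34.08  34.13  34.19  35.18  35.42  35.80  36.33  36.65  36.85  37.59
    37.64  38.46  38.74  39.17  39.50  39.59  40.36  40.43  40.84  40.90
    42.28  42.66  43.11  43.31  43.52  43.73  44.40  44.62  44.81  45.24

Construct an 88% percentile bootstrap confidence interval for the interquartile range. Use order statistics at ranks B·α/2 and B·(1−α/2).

(28.25, 44.40)

α = 0.12; lower rank = 50 × 0.060 = 3; upper rank = 50 × 0.940 = 47.
The 3rd smallest replicate is 28.25; the 47th is 44.40.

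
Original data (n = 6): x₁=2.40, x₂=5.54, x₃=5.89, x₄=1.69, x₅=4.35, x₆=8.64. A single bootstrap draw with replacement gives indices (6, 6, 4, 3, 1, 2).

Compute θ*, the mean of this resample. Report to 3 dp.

θ* = 5.467

Resample values: 8.64, 8.64, 1.69, 5.89, 2.40, 5.54.
Mean = (8.64 + 8.64 + 1.69 + 5.89 + 2.40 + 5.54) / 6 = 32.800 / 6 = 5.467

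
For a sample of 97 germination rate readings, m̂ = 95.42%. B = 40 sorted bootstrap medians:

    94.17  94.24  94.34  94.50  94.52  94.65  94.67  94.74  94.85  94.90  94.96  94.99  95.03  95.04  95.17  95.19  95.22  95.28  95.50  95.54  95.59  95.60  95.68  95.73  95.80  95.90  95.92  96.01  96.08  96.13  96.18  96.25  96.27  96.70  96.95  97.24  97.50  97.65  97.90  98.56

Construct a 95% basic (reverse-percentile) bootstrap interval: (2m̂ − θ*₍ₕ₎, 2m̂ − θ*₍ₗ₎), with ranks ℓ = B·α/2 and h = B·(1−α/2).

(92.94, 96.67)

Percentile endpoints at ranks 1 and 39: θ*₍1₎ = 94.17, θ*₍39₎ = 97.90.
Basic interval reflects these around m̂:
  lower = 2 × 95.42 − 97.90 = 92.94
  upper = 2 × 95.42 − 94.17 = 96.67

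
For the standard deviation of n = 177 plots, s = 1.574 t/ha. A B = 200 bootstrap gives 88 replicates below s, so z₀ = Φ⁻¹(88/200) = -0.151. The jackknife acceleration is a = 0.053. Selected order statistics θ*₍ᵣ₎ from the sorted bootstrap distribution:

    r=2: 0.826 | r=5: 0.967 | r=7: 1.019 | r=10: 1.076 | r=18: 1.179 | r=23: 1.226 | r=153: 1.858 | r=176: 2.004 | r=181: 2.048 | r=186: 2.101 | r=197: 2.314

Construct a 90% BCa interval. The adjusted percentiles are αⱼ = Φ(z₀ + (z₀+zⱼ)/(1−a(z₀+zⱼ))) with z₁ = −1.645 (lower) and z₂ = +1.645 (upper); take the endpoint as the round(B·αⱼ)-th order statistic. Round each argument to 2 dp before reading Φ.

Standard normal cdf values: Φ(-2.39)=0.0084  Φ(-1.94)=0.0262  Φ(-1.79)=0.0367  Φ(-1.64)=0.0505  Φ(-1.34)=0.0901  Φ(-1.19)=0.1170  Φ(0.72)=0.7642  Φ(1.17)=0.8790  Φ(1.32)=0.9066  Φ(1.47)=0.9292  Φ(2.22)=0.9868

Lower: z₀ + z₁ = -0.151 + (-1.645) = -1.796; 1 − a(z₀+z₁) = 1 − (0.053)(-1.796) = 1.0952; argument = -0.151 + (-1.796)/1.0952 = -1.7909 → -1.79.
α₁ = Φ(-1.79) = 0.0367; rank = round(200 × 0.0367) = 7; θ*₍7₎ = 1.019.
Upper: z₀ + z₂ = 1.494; 1 − a(z₀+z₂) = 0.9208; argument = 1.4715 → 1.47; α₂ = 0.9292; rank = 186; θ*₍186₎ = 2.101.

(1.019, 2.101)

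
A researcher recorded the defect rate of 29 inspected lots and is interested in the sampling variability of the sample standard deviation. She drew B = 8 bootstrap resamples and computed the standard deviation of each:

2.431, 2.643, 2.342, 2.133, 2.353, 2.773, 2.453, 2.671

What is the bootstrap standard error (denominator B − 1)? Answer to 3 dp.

Bootstrap SE is the standard deviation of the 8 replicate standard deviations.
Mean of replicates: (2.431 + 2.643 + 2.342 + 2.133 + 2.353 + 2.773 + 2.453 + 2.671) / 8 = 19.7990 / 8 = 2.4749
Sum of squared deviations: (−0.0439)² + (+0.1681)² + (−0.1329)² + (−0.3419)² + (−0.1219)² + (+0.2981)² + (−0.0219)² + (+0.1961)² = 0.3074
Variance = 0.3074 / 7 = 0.0439
SE* = √0.0439

SE* = 0.210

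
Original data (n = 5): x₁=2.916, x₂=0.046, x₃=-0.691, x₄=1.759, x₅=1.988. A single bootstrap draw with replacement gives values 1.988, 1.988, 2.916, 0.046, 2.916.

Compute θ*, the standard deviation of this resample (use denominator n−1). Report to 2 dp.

θ* = 1.17

Mean = 1.9708; sum of squared deviations = 5.4923
s² = 5.4923 / 4 = 1.3731
s = √1.3731 = 1.17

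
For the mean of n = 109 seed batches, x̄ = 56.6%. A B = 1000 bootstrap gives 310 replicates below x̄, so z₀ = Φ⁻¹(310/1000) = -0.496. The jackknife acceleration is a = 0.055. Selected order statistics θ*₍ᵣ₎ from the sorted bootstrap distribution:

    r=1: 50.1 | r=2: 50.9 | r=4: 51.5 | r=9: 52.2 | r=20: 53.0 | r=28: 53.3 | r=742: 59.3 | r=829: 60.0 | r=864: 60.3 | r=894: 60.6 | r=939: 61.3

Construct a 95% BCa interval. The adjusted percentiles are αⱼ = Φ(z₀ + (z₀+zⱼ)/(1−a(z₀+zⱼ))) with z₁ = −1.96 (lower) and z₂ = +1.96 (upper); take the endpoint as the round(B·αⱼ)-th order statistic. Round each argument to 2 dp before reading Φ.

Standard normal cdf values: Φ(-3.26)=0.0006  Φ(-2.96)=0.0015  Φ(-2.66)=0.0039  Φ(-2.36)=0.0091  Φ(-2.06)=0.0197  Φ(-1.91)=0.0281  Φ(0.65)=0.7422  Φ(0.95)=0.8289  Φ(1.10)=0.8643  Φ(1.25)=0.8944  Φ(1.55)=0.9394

(51.5, 60.3)

Lower: z₀ + z₁ = -0.496 + (-1.960) = -2.456; 1 − a(z₀+z₁) = 1 − (0.055)(-2.456) = 1.1351; argument = -0.496 + (-2.456)/1.1351 = -2.6597 → -2.66.
α₁ = Φ(-2.66) = 0.0039; rank = round(1000 × 0.0039) = 4; θ*₍4₎ = 51.5.
Upper: z₀ + z₂ = 1.464; 1 − a(z₀+z₂) = 0.9195; argument = 1.0962 → 1.10; α₂ = 0.8643; rank = 864; θ*₍864₎ = 60.3.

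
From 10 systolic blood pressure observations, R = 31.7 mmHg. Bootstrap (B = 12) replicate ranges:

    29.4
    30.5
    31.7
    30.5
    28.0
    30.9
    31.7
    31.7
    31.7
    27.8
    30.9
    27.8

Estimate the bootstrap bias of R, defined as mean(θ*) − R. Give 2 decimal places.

bias = −1.48

mean(θ*) = (29.4 + 30.5 + 31.7 + 30.5 + 28.0 + 30.9 + 31.7 + 31.7 + 31.7 + 27.8 + 30.9 + 27.8) / 12 = 30.217
bias = 30.217 − 31.7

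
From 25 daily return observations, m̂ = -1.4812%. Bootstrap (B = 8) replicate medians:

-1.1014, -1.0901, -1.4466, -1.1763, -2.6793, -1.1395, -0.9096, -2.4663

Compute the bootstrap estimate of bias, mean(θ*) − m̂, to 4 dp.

mean(θ*) = ((-1.1014) + (-1.0901) + (-1.4466) + (-1.1763) + (-2.6793) + (-1.1395) + (-0.9096) + (-2.4663)) / 8 = -1.50114
bias = -1.50114 − -1.4812

bias = −0.0199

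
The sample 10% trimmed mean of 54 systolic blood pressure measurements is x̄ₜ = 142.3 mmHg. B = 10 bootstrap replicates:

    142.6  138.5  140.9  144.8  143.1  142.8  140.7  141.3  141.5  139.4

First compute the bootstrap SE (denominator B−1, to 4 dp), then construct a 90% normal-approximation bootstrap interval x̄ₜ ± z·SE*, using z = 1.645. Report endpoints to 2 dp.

(139.26, 145.34)

Mean of replicates = 141.5600; sum of squared deviations = 30.7640; SE* = √(30.7640/9) = 1.8488
Margin = 1.645 × 1.8488 = 3.041
Interval: 142.3 ± 3.041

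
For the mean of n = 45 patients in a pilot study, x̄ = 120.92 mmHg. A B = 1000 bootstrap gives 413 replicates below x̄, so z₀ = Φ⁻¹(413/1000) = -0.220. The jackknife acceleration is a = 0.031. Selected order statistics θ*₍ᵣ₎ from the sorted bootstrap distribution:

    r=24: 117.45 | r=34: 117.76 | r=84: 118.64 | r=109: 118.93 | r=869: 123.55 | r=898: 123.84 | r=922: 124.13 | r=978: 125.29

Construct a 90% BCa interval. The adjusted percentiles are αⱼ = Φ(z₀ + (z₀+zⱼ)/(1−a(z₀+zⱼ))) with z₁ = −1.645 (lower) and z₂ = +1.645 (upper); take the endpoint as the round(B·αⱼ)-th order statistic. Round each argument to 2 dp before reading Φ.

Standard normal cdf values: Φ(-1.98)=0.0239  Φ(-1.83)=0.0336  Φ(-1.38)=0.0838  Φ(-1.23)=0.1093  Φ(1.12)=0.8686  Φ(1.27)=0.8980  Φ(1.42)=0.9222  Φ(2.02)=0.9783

Lower: z₀ + z₁ = -0.220 + (-1.645) = -1.865; 1 − a(z₀+z₁) = 1 − (0.031)(-1.865) = 1.0578; argument = -0.220 + (-1.865)/1.0578 = -1.9831 → -1.98.
α₁ = Φ(-1.98) = 0.0239; rank = round(1000 × 0.0239) = 24; θ*₍24₎ = 117.45.
Upper: z₀ + z₂ = 1.425; 1 − a(z₀+z₂) = 0.9558; argument = 1.2709 → 1.27; α₂ = 0.8980; rank = 898; θ*₍898₎ = 123.84.

(117.45, 123.84)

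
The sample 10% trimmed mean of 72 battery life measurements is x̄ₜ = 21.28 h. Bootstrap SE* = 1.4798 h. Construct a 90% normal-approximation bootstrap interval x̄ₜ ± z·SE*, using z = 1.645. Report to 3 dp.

Margin = 1.645 × 1.4798 = 2.4343
Interval: 21.28 ± 2.4343

(18.846, 23.714)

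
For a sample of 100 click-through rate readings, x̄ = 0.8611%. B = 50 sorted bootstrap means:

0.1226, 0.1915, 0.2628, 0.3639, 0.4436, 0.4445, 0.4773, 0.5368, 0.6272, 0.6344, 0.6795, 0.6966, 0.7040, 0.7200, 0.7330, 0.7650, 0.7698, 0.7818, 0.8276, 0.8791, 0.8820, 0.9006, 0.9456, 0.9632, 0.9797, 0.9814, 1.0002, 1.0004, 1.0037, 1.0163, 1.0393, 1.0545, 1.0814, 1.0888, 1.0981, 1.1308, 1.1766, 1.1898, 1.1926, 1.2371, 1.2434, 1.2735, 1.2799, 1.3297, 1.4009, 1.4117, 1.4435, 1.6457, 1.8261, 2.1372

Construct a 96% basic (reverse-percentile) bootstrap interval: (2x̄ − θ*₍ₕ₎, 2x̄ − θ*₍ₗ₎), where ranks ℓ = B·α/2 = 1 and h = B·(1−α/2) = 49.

(-0.1039, 1.5996)

Percentile endpoints at ranks 1 and 49: θ*₍1₎ = 0.1226, θ*₍49₎ = 1.8261.
Basic interval reflects these around x̄:
  lower = 2 × 0.8611 − 1.8261 = -0.1039
  upper = 2 × 0.8611 − 0.1226 = 1.5996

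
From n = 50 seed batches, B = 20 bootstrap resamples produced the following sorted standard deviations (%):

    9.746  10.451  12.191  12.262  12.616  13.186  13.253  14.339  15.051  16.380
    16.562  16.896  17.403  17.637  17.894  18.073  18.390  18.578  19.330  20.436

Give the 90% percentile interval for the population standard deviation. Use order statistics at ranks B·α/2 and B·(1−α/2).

α = 0.10; lower rank = 20 × 0.050 = 1; upper rank = 20 × 0.950 = 19.
The 1st smallest replicate is 9.746; the 19th is 19.330.

(9.746, 19.330)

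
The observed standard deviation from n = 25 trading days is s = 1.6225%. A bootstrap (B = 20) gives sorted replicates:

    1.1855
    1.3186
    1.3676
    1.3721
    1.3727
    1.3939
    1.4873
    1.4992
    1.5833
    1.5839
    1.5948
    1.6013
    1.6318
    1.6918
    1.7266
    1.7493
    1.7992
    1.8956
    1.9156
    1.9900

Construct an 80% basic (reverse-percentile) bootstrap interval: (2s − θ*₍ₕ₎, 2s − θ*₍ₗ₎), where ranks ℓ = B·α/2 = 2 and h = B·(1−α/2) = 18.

(1.3494, 1.9264)

Percentile endpoints at ranks 2 and 18: θ*₍2₎ = 1.3186, θ*₍18₎ = 1.8956.
Basic interval reflects these around s:
  lower = 2 × 1.6225 − 1.8956 = 1.3494
  upper = 2 × 1.6225 − 1.3186 = 1.9264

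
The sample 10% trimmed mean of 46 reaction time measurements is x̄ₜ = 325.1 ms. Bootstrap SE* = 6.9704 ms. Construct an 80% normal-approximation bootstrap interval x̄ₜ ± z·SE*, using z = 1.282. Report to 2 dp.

(316.16, 334.04)

Margin = 1.282 × 6.9704 = 8.936
Interval: 325.1 ± 8.936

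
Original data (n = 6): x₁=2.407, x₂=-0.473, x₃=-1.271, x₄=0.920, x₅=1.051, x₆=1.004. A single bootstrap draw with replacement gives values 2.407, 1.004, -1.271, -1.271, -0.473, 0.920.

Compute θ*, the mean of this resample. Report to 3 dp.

θ* = 0.219

Mean = (2.407 + 1.004 + (-1.271) + (-1.271) + (-0.473) + 0.920) / 6 = 1.3160 / 6 = 0.219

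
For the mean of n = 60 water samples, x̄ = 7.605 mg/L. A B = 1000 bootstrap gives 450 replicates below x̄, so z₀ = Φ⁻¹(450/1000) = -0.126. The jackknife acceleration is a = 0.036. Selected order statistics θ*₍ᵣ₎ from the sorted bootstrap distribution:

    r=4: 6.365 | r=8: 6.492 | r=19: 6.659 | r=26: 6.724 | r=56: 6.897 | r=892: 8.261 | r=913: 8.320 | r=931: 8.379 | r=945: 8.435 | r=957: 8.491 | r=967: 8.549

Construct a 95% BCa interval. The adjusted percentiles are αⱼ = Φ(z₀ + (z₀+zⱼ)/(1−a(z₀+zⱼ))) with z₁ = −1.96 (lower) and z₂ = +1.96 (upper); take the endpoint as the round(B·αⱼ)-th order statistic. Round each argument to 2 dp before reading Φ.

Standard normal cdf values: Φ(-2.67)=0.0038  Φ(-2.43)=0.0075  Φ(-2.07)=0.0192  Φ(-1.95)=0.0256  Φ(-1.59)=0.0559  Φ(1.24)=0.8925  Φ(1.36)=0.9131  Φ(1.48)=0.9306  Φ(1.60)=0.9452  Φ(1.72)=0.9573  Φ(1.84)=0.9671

Lower: z₀ + z₁ = -0.126 + (-1.960) = -2.086; 1 − a(z₀+z₁) = 1 − (0.036)(-2.086) = 1.0751; argument = -0.126 + (-2.086)/1.0751 = -2.0663 → -2.07.
α₁ = Φ(-2.07) = 0.0192; rank = round(1000 × 0.0192) = 19; θ*₍19₎ = 6.659.
Upper: z₀ + z₂ = 1.834; 1 − a(z₀+z₂) = 0.9340; argument = 1.8376 → 1.84; α₂ = 0.9671; rank = 967; θ*₍967₎ = 8.549.

(6.659, 8.549)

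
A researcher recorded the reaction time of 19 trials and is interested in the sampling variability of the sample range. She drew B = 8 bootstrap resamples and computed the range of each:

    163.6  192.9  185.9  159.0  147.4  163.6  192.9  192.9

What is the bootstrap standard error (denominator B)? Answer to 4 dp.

SE* = 17.1658

Bootstrap SE is the standard deviation of the 8 replicate ranges.
Mean of replicates: (163.6 + 192.9 + 185.9 + 159.0 + 147.4 + 163.6 + 192.9 + 192.9) / 8 = 1398.20000 / 8 = 174.77500
Sum of squared deviations: (−11.17500)² + (+18.12500)² + (+11.12500)² + (−15.77500)² + (−27.37500)² + (−11.17500)² + (+18.12500)² + (+18.12500)² = 2357.31500
Variance = 2357.31500 / 8 = 294.66438
SE* = √294.66438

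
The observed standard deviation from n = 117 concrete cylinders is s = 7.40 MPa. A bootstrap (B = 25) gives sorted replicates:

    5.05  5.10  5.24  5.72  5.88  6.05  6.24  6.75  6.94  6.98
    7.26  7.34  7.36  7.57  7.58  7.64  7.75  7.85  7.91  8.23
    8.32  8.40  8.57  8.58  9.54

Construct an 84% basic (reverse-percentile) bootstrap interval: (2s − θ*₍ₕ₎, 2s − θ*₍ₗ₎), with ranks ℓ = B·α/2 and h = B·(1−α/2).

(6.23, 9.70)

Percentile endpoints at ranks 2 and 23: θ*₍2₎ = 5.10, θ*₍23₎ = 8.57.
Basic interval reflects these around s:
  lower = 2 × 7.40 − 8.57 = 6.23
  upper = 2 × 7.40 − 5.10 = 9.70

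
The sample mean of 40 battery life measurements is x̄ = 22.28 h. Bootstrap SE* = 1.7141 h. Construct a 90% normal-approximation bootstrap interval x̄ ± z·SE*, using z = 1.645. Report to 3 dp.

Margin = 1.645 × 1.7141 = 2.8197
Interval: 22.28 ± 2.8197

(19.460, 25.100)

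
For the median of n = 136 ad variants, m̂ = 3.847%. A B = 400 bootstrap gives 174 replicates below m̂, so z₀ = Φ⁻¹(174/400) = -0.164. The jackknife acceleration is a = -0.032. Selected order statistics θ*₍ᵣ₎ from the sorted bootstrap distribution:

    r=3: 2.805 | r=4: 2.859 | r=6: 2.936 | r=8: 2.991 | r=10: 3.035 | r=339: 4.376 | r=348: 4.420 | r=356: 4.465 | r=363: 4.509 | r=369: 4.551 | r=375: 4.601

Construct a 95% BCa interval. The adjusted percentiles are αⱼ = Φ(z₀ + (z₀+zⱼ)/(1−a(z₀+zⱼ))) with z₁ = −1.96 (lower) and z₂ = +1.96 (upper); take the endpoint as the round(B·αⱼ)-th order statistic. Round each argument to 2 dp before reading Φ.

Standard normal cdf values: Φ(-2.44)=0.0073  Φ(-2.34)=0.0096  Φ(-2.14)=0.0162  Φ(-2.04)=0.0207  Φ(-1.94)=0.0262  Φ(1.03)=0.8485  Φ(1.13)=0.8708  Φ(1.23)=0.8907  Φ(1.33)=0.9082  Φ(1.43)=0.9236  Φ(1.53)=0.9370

(2.805, 4.601)

Lower: z₀ + z₁ = -0.164 + (-1.960) = -2.124; 1 − a(z₀+z₁) = 1 − (-0.032)(-2.124) = 0.9320; argument = -0.164 + (-2.124)/0.9320 = -2.4429 → -2.44.
α₁ = Φ(-2.44) = 0.0073; rank = round(400 × 0.0073) = 3; θ*₍3₎ = 2.805.
Upper: z₀ + z₂ = 1.796; 1 − a(z₀+z₂) = 1.0575; argument = 1.5344 → 1.53; α₂ = 0.9370; rank = 375; θ*₍375₎ = 4.601.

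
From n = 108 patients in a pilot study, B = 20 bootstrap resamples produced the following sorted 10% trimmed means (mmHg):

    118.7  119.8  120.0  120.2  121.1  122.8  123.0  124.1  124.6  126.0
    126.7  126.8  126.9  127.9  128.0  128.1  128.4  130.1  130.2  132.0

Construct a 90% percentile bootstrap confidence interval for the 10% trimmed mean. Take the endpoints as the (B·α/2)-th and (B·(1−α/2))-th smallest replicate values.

α = 0.10; lower rank = 20 × 0.050 = 1; upper rank = 20 × 0.950 = 19.
The 1st smallest replicate is 118.7; the 19th is 130.2.

(118.7, 130.2)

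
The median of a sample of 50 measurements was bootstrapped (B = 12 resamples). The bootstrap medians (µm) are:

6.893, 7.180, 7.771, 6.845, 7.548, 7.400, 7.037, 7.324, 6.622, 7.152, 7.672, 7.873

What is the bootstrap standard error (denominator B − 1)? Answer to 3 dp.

SE* = 0.392

Bootstrap SE is the standard deviation of the 12 replicate medians.
Mean of replicates: (6.893 + 7.180 + 7.771 + 6.845 + 7.548 + 7.400 + 7.037 + 7.324 + 6.622 + 7.152 + 7.672 + 7.873) / 12 = 87.3170 / 12 = 7.2764
Sum of squared deviations: (−0.3834)² + (−0.0964)² + (+0.4946)² + (−0.4314)² + (+0.2716)² + (+0.1236)² + (−0.2394)² + (+0.0476)² + (−0.6544)² + (−0.1244)² + (+0.3956)² + (+0.5966)² = 1.6918
Variance = 1.6918 / 11 = 0.1538
SE* = √0.1538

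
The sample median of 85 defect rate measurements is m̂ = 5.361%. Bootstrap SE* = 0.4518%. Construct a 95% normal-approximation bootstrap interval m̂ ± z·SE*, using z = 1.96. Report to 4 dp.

Margin = 1.96 × 0.4518 = 0.88553
Interval: 5.361 ± 0.88553

(4.4755, 6.2465)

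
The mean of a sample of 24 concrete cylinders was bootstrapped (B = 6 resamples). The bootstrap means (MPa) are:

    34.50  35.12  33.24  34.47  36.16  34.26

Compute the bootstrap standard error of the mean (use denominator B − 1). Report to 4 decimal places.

Bootstrap SE is the standard deviation of the 6 replicate means.
Mean of replicates: (34.50 + 35.12 + 33.24 + 34.47 + 36.16 + 34.26) / 6 = 207.75000 / 6 = 34.62500
Sum of squared deviations: (−0.12500)² + (+0.49500)² + (−1.38500)² + (−0.15500)² + (+1.53500)² + (−0.36500)² = 4.69235
Variance = 4.69235 / 5 = 0.93847
SE* = √0.93847

SE* = 0.9687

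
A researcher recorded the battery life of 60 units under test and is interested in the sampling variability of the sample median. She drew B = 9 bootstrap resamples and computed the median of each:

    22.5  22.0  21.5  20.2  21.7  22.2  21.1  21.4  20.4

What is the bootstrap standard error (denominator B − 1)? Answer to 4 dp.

Bootstrap SE is the standard deviation of the 9 replicate medians.
Mean of replicates: (22.5 + 22.0 + 21.5 + 20.2 + 21.7 + 22.2 + 21.1 + 21.4 + 20.4) / 9 = 193.00000 / 9 = 21.44444
Sum of squared deviations: (+1.05556)² + (+0.55556)² + (+0.05556)² + (−1.24444)² + (+0.25556)² + (+0.75556)² + (−0.34444)² + (−0.04444)² + (−1.04444)² = 4.82222
Variance = 4.82222 / 8 = 0.60278
SE* = √0.60278

SE* = 0.7764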